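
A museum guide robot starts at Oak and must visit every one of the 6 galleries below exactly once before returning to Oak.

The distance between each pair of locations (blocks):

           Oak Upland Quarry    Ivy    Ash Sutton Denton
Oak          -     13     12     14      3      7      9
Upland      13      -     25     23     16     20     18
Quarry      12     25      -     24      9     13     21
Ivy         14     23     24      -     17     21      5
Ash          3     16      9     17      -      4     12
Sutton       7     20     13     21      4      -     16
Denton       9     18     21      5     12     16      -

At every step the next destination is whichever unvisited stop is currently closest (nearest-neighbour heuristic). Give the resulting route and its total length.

Oak → [Ash:3 / Sutton:7 / Denton:9 / Quarry:12 / Upland:13 / Ivy:14] → Ash (3)
Ash → [Sutton:4 / Quarry:9 / Denton:12 / Upland:16 / Ivy:17] → Sutton (4)
Sutton → [Quarry:13 / Denton:16 / Upland:20 / Ivy:21] → Quarry (13)
Quarry → [Denton:21 / Ivy:24 / Upland:25] → Denton (21)
Denton → [Ivy:5 / Upland:18] → Ivy (5)
Ivy → [Upland:23] → Upland (23)
Return Upland→Oak: 13.
Total = 3 + 4 + 13 + 21 + 5 + 23 + 13 = 82.

Total distance 82 blocks via the nearest-neighbour route Oak → Ash → Sutton → Quarry → Denton → Ivy → Upland → Oak.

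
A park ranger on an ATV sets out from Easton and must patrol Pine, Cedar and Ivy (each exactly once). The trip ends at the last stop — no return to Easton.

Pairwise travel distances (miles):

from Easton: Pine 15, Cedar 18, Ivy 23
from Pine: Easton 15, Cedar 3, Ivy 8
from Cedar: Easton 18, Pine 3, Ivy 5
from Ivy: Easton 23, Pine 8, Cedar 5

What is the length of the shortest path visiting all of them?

Shortest open route: 23 miles.

There are 3! = 6 possible orderings.
Easton→Pine→Cedar→Ivy: 15+3+5 = 23
Easton→Pine→Ivy→Cedar: 15+8+5 = 28
Easton→Cedar→Pine→Ivy: 18+3+8 = 29
Easton→Cedar→Ivy→Pine: 18+5+8 = 31
Easton→Ivy→Pine→Cedar: 23+8+3 = 34
Easton→Ivy→Cedar→Pine: 23+5+3 = 31
The minimum is 23.
One shortest path: Easton → Pine → Cedar → Ivy.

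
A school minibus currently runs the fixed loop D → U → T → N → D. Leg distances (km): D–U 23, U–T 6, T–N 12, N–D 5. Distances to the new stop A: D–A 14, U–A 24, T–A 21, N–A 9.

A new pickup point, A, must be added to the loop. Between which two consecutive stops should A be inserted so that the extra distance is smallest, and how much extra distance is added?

Minimum extra distance: 15 km, inserting A between D and U.

Insertion cost between consecutive stops i–j is d(i,A) + d(A,j) − d(i,j):
  between D and U: 14 + 24 − 23 = 15
  between U and T: 24 + 21 − 6 = 39
  between T and N: 21 + 9 − 12 = 18
  between N and D: 9 + 14 − 5 = 18
Cheapest insertion is between D and U, adding 15.
New total = 46 + 15 = 61.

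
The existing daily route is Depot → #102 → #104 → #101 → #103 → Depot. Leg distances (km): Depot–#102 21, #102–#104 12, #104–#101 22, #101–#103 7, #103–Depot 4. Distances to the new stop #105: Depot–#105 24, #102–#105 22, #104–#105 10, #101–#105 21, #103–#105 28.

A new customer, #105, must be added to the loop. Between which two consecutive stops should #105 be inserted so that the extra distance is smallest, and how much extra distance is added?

Adding 9 km by placing #105 on the #104–#101 leg.

Insertion cost between consecutive stops i–j is d(i,#105) + d(#105,j) − d(i,j):
  between Depot and #102: 24 + 22 − 21 = 25
  between #102 and #104: 22 + 10 − 12 = 20
  between #104 and #101: 10 + 21 − 22 = 9
  between #101 and #103: 21 + 28 − 7 = 42
  between #103 and Depot: 28 + 24 − 4 = 48
Cheapest insertion is between #104 and #101, adding 9.
New total = 66 + 9 = 75.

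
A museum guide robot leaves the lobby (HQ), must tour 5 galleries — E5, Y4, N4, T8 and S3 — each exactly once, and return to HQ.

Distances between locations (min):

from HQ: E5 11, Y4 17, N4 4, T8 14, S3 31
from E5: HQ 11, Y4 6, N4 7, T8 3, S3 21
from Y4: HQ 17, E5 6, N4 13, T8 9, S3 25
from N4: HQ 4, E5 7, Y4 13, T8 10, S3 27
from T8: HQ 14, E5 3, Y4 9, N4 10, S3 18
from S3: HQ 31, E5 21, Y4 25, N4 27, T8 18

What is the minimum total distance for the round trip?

There are 60 distinct closed tours to check (reversals are equivalent).
HQ-E5-Y4-N4-T8-S3-HQ: 11+6+13+10+18+31 = 89
HQ-E5-Y4-N4-S3-T8-HQ: 11+6+13+27+18+14 = 89
HQ-E5-Y4-T8-N4-S3-HQ: 11+6+9+10+27+31 = 94
HQ-E5-Y4-T8-S3-N4-HQ: 11+6+9+18+27+4 = 75
HQ-E5-Y4-S3-N4-T8-HQ: 11+6+25+27+10+14 = 93
HQ-E5-Y4-S3-T8-N4-HQ: 11+6+25+18+10+4 = 74
HQ-E5-N4-Y4-T8-S3-HQ: 11+7+13+9+18+31 = 89
HQ-E5-N4-Y4-S3-T8-HQ: 11+7+13+25+18+14 = 88
HQ-E5-N4-T8-Y4-S3-HQ: 11+7+10+9+25+31 = 93
HQ-E5-N4-T8-S3-Y4-HQ: 11+7+10+18+25+17 = 88
HQ-E5-N4-S3-Y4-T8-HQ: 11+7+27+25+9+14 = 93
HQ-E5-N4-S3-T8-Y4-HQ: 11+7+27+18+9+17 = 89
HQ-E5-T8-Y4-N4-S3-HQ: 11+3+9+13+27+31 = 94
HQ-E5-T8-Y4-S3-N4-HQ: 11+3+9+25+27+4 = 79
… (46 more)
The minimum is 74.
One optimal route: HQ → E5 → Y4 → S3 → T8 → N4 → HQ (or its reverse).

Shortest round trip = 74 min.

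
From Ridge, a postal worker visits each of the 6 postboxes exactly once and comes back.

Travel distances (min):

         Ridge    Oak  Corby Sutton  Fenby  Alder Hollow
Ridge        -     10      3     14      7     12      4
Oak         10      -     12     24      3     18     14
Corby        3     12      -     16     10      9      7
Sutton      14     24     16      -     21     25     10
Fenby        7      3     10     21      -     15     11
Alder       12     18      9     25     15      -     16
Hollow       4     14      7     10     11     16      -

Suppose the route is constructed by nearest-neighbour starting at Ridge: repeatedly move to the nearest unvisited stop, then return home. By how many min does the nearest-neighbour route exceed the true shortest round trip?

7 min longer than the optimal tour.

Ridge: Corby=3, Hollow=4, Fenby=7, Oak=10, Alder=12, Sutton=14 ⇒ Corby
Corby: Hollow=7, Alder=9, Fenby=10, Oak=12, Sutton=16 ⇒ Hollow
Hollow: Sutton=10, Fenby=11, Oak=14, Alder=16 ⇒ Sutton
Sutton: Fenby=21, Oak=24, Alder=25 ⇒ Fenby
Fenby: Oak=3, Alder=15 ⇒ Oak
Oak: Alder=18 ⇒ Alder
NN route Ridge → Corby → Hollow → Sutton → Fenby → Oak → Alder → Ridge costs 74.
Optimal: Ridge → Oak → Fenby → Alder → Corby → Sutton → Hollow → Ridge costs 67 (by enumerating all 360 distinct tours).
Excess = 74 − 67 = 7.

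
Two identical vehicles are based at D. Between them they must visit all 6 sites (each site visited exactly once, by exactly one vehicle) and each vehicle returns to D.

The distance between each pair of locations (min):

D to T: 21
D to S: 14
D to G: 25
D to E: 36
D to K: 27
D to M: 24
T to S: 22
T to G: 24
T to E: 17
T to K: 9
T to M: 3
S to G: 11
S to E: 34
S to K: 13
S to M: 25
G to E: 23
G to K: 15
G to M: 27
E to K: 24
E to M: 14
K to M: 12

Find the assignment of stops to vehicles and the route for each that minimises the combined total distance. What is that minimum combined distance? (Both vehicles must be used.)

129 min — the smallest possible combined total.

Check every non-empty split of the stops between the two vehicles; for each half take its own optimal tour:
  {T} + {S, G, E, K, M}: 42 + 101 = 143
  {S} + {T, G, E, K, M}: 28 + 101 = 129
  {T, S} + {G, E, K, M}: 57 + 101 = 158
  {G} + {T, S, E, K, M}: 50 + 89 = 139
  {T, G} + {S, E, K, M}: 70 + 89 = 159
  {S, G} + {T, E, K, M}: 50 + 89 = 139
  … (31 splits in total)
Best: vehicle 1 D → S → D = 28; vehicle 2 D → G → E → M → T → K → D = 101; combined 129.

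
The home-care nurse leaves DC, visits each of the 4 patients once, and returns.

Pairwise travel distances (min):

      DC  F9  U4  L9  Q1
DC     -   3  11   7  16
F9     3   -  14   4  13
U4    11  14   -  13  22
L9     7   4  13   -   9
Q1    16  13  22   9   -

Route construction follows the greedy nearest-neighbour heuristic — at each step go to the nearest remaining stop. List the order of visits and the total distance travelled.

49 min along DC → F9 → L9 → Q1 → U4 → DC.

From DC: distances to unvisited — F9=3, L9=7, U4=11, Q1=16. Nearest is F9 (3).
From F9: distances to unvisited — L9=4, Q1=13, U4=14. Nearest is L9 (4).
From L9: distances to unvisited — Q1=9, U4=13. Nearest is Q1 (9).
From Q1: distances to unvisited — U4=22. Nearest is U4 (22).
Return U4→DC: 11.
Total = 3 + 4 + 9 + 22 + 11 = 49.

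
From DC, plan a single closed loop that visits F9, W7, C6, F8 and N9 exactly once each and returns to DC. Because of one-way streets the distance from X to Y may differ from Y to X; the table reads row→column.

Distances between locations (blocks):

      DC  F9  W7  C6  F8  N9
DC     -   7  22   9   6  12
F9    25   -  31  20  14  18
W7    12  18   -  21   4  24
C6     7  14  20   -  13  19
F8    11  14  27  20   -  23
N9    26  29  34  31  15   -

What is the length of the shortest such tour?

DC-F9-W7-C6-F8-N9-DC: 7+31+21+13+23+26 = 121
DC-F9-W7-C6-N9-F8-DC: 7+31+21+19+15+11 = 104
DC-F9-W7-F8-C6-N9-DC: 7+31+4+20+19+26 = 107
DC-F9-W7-F8-N9-C6-DC: 7+31+4+23+31+7 = 103
DC-F9-W7-N9-C6-F8-DC: 7+31+24+31+13+11 = 117
DC-F9-W7-N9-F8-C6-DC: 7+31+24+15+20+7 = 104
DC-F9-C6-W7-F8-N9-DC: 7+20+20+4+23+26 = 100
DC-F9-C6-W7-N9-F8-DC: 7+20+20+24+15+11 = 97
DC-F9-C6-F8-W7-N9-DC: 7+20+13+27+24+26 = 117
DC-F9-C6-F8-N9-W7-DC: 7+20+13+23+34+12 = 109
DC-F9-C6-N9-W7-F8-DC: 7+20+19+34+4+11 = 95
DC-F9-C6-N9-F8-W7-DC: 7+20+19+15+27+12 = 100
DC-F9-F8-W7-C6-N9-DC: 7+14+27+21+19+26 = 114
DC-F9-F8-W7-N9-C6-DC: 7+14+27+24+31+7 = 110
… (106 more)
DC-F9-N9-W7-F8-C6-DC: 7+18+34+4+20+7 = 90  ← best
The minimum is 90.
One optimal route: DC → F9 → N9 → W7 → F8 → C6 → DC.

Minimum total distance: 90 blocks.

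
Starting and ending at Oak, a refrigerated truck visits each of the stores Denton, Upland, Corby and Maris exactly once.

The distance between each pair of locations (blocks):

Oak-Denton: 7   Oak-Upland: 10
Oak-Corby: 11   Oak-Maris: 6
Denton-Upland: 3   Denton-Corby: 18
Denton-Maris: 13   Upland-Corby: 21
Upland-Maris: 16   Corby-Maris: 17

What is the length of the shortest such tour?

With 4 stops there are 4!/2 = 12 distinct round trips (a route and its reverse cost the same).
Oak → Denton → Upland → Corby → Maris → Oak: 7+3+21+17+6 = 54
Oak → Denton → Upland → Maris → Corby → Oak: 7+3+16+17+11 = 54
Oak → Denton → Corby → Upland → Maris → Oak: 7+18+21+16+6 = 68
Oak → Denton → Corby → Maris → Upland → Oak: 7+18+17+16+10 = 68
Oak → Denton → Maris → Upland → Corby → Oak: 7+13+16+21+11 = 68
Oak → Denton → Maris → Corby → Upland → Oak: 7+13+17+21+10 = 68
Oak → Upland → Denton → Corby → Maris → Oak: 10+3+18+17+6 = 54
Oak → Upland → Denton → Maris → Corby → Oak: 10+3+13+17+11 = 54
Oak → Upland → Corby → Denton → Maris → Oak: 10+21+18+13+6 = 68
Oak → Upland → Maris → Denton → Corby → Oak: 10+16+13+18+11 = 68
Oak → Corby → Denton → Upland → Maris → Oak: 11+18+3+16+6 = 54
Oak → Corby → Upland → Denton → Maris → Oak: 11+21+3+13+6 = 54
The minimum is 54.
One optimal route: Oak → Denton → Upland → Corby → Maris → Oak (or its reverse).

Shortest round trip = 54 blocks.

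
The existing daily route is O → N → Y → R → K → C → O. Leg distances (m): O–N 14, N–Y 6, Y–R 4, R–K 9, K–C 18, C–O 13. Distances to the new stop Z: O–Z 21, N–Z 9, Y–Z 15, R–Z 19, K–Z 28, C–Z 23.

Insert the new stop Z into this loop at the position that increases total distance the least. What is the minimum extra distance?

Insertion cost between consecutive stops i–j is d(i,Z) + d(Z,j) − d(i,j):
  between O and N: 21 + 9 − 14 = 16
  between N and Y: 9 + 15 − 6 = 18
  between Y and R: 15 + 19 − 4 = 30
  between R and K: 19 + 28 − 9 = 38
  between K and C: 28 + 23 − 18 = 33
  between C and O: 23 + 21 − 13 = 31
Cheapest insertion is between O and N, adding 16.
New total = 64 + 16 = 80.

Minimum extra distance: 16 m, inserting Z between O and N.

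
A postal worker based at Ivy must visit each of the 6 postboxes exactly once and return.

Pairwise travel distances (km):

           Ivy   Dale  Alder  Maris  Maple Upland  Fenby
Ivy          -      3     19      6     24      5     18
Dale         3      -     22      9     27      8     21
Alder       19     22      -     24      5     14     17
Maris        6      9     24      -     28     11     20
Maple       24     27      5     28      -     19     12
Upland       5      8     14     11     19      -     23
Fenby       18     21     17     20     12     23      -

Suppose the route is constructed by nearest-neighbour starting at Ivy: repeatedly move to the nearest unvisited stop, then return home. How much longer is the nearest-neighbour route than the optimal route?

The nearest-neighbour route is 10 km longer than optimal.

From Ivy: Dale=3, Upland=5, Maris=6, Fenby=18, Alder=19, Maple=24 → choose Dale (3).
From Dale: Upland=8, Maris=9, Fenby=21, Alder=22, Maple=27 → choose Upland (8).
From Upland: Maris=11, Alder=14, Maple=19, Fenby=23 → choose Maris (11).
From Maris: Fenby=20, Alder=24, Maple=28 → choose Fenby (20).
From Fenby: Maple=12, Alder=17 → choose Maple (12).
From Maple: Alder=5 → choose Alder (5).
NN route Ivy → Dale → Upland → Maris → Fenby → Maple → Alder → Ivy costs 78.
Optimal: Ivy → Dale → Maris → Fenby → Maple → Alder → Upland → Ivy costs 68 (by enumerating all 360 distinct tours).
Excess = 78 − 68 = 10.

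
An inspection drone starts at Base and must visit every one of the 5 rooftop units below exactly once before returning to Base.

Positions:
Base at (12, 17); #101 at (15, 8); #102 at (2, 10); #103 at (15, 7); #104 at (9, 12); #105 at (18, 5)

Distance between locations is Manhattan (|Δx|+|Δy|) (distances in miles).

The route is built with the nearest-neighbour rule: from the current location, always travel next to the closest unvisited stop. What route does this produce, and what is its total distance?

From Base: distances to unvisited — #104=8, #101=12, #103=13, #102=17, #105=18. Nearest is #104 (8).
From #104: distances to unvisited — #102=9, #101=10, #103=11, #105=16. Nearest is #102 (9).
From #102: distances to unvisited — #101=15, #103=16, #105=21. Nearest is #101 (15).
From #101: distances to unvisited — #103=1, #105=6. Nearest is #103 (1).
From #103: distances to unvisited — #105=5. Nearest is #105 (5).
Return #105→Base: 18.
Total = 8 + 9 + 15 + 1 + 5 + 18 = 56.

Nearest-neighbour total = 56 miles; route Base → #104 → #102 → #101 → #103 → #105 → Base.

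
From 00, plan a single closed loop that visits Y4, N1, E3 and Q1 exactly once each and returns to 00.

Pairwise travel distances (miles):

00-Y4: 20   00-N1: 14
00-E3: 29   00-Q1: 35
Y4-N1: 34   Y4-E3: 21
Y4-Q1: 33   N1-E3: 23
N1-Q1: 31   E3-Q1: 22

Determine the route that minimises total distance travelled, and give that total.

With 4 stops there are 4!/2 = 12 distinct round trips (a route and its reverse cost the same).
00 → Y4 → N1 → E3 → Q1 → 00: 20+34+23+22+35 = 134
00 → Y4 → N1 → Q1 → E3 → 00: 20+34+31+22+29 = 136
00 → Y4 → E3 → N1 → Q1 → 00: 20+21+23+31+35 = 130
00 → Y4 → E3 → Q1 → N1 → 00: 20+21+22+31+14 = 108
00 → Y4 → Q1 → N1 → E3 → 00: 20+33+31+23+29 = 136
00 → Y4 → Q1 → E3 → N1 → 00: 20+33+22+23+14 = 112
00 → N1 → Y4 → E3 → Q1 → 00: 14+34+21+22+35 = 126
00 → N1 → Y4 → Q1 → E3 → 00: 14+34+33+22+29 = 132
00 → N1 → E3 → Y4 → Q1 → 00: 14+23+21+33+35 = 126
00 → N1 → Q1 → Y4 → E3 → 00: 14+31+33+21+29 = 128
00 → E3 → Y4 → N1 → Q1 → 00: 29+21+34+31+35 = 150
00 → E3 → N1 → Y4 → Q1 → 00: 29+23+34+33+35 = 154
The minimum is 108.
One optimal route: 00 → Y4 → E3 → Q1 → N1 → 00 (or its reverse).

Shortest round trip = 108 miles.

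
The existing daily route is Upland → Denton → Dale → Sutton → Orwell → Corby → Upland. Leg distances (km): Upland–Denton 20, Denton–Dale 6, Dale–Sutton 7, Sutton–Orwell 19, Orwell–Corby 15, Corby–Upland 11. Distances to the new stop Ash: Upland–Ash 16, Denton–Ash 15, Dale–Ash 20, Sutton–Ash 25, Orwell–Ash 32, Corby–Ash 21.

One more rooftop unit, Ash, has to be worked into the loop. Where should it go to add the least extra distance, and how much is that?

Adding 11 km by placing Ash on the Upland–Denton leg.

Insertion cost between consecutive stops i–j is d(i,Ash) + d(Ash,j) − d(i,j):
  between Upland and Denton: 16 + 15 − 20 = 11
  between Denton and Dale: 15 + 20 − 6 = 29
  between Dale and Sutton: 20 + 25 − 7 = 38
  between Sutton and Orwell: 25 + 32 − 19 = 38
  between Orwell and Corby: 32 + 21 − 15 = 38
  between Corby and Upland: 21 + 16 − 11 = 26
Cheapest insertion is between Upland and Denton, adding 11.
New total = 78 + 11 = 89.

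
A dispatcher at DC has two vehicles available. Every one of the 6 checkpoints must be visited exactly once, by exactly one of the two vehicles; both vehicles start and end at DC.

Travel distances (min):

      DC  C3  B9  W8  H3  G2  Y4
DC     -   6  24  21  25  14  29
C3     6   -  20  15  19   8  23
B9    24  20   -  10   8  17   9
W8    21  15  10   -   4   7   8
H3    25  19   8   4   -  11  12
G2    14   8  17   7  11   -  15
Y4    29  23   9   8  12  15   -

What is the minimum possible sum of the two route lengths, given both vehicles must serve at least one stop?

82 min — the smallest possible combined total.

There are 2^5 − 1 = 31 ways to divide the 6 stops into two non-empty groups. For each, the best each vehicle can do is its own shortest tour through its group:
  {C3} + {B9, W8, H3, G2, Y4}: 12 + 70 = 82
  {B9} + {C3, W8, H3, G2, Y4}: 48 + 66 = 114
  {C3, B9} + {W8, H3, G2, Y4}: 50 + 66 = 116
  {W8} + {C3, B9, H3, G2, Y4}: 42 + 70 = 112
  {C3, W8} + {B9, H3, G2, Y4}: 42 + 70 = 112
  {B9, W8} + {C3, H3, G2, Y4}: 55 + 66 = 121
  … (31 splits in total)
Best: vehicle 1 DC → C3 → DC = 12; vehicle 2 DC → B9 → Y4 → W8 → H3 → G2 → DC = 70; combined 82.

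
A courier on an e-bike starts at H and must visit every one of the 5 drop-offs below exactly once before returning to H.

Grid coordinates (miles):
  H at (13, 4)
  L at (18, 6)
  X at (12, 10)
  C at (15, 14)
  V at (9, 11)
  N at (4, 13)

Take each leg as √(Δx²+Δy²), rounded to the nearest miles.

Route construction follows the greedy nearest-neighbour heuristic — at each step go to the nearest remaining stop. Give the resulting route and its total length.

41 miles along H → L → X → V → N → C → H.

From H: distances to unvisited — L=5, X=6, V=8, C=10, N=13. Nearest is L (5).
From L: distances to unvisited — X=7, C=9, V=10, N=16. Nearest is X (7).
From X: distances to unvisited — V=3, C=5, N=9. Nearest is V (3).
From V: distances to unvisited — N=5, C=7. Nearest is N (5).
From N: distances to unvisited — C=11. Nearest is C (11).
Return C→H: 10.
Total = 5 + 7 + 3 + 5 + 11 + 10 = 41.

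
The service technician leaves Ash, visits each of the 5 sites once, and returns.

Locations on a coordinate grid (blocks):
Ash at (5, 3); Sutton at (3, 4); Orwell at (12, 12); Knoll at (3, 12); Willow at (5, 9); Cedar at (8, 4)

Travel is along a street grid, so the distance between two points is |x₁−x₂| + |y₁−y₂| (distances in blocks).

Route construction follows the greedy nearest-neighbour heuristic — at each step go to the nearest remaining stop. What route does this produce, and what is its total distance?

Ash → [Sutton:3 / Cedar:4 / Willow:6 / Knoll:11 / Orwell:16] → Sutton (3)
Sutton → [Cedar:5 / Willow:7 / Knoll:8 / Orwell:17] → Cedar (5)
Cedar → [Willow:8 / Orwell:12 / Knoll:13] → Willow (8)
Willow → [Knoll:5 / Orwell:10] → Knoll (5)
Knoll → [Orwell:9] → Orwell (9)
Return Orwell→Ash: 16.
Total = 3 + 5 + 8 + 5 + 9 + 16 = 46.

46 blocks along Ash → Sutton → Cedar → Willow → Knoll → Orwell → Ash.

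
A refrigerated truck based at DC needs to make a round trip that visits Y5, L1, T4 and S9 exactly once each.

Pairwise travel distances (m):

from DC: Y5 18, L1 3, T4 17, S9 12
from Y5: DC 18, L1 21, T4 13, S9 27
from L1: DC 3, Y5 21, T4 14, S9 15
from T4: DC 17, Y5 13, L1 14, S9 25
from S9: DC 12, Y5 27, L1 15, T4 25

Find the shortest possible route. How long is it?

There are 12 distinct closed tours to check (reversals are equivalent).
DC - Y5 - L1 - T4 - S9 - DC: 18+21+14+25+12 = 90
DC - Y5 - L1 - S9 - T4 - DC: 18+21+15+25+17 = 96
DC - Y5 - T4 - L1 - S9 - DC: 18+13+14+15+12 = 72
DC - Y5 - T4 - S9 - L1 - DC: 18+13+25+15+3 = 74
DC - Y5 - S9 - L1 - T4 - DC: 18+27+15+14+17 = 91
DC - Y5 - S9 - T4 - L1 - DC: 18+27+25+14+3 = 87
DC - L1 - Y5 - T4 - S9 - DC: 3+21+13+25+12 = 74
DC - L1 - Y5 - S9 - T4 - DC: 3+21+27+25+17 = 93
DC - L1 - T4 - Y5 - S9 - DC: 3+14+13+27+12 = 69
DC - L1 - S9 - Y5 - T4 - DC: 3+15+27+13+17 = 75
DC - T4 - Y5 - L1 - S9 - DC: 17+13+21+15+12 = 78
DC - T4 - L1 - Y5 - S9 - DC: 17+14+21+27+12 = 91
The minimum is 69.
One optimal route: DC → L1 → T4 → Y5 → S9 → DC (or its reverse).

Minimum total distance: 69 m.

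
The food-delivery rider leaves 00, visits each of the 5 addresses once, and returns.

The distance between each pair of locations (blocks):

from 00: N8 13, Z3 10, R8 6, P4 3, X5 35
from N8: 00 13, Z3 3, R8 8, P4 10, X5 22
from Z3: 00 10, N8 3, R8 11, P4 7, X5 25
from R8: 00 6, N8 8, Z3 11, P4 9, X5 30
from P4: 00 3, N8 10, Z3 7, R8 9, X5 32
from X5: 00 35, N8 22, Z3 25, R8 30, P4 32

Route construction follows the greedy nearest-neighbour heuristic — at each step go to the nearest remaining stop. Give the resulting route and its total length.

86 blocks along 00 → P4 → Z3 → N8 → R8 → X5 → 00.

00 → [P4:3 / R8:6 / Z3:10 / N8:13 / X5:35] → P4 (3)
P4 → [Z3:7 / R8:9 / N8:10 / X5:32] → Z3 (7)
Z3 → [N8:3 / R8:11 / X5:25] → N8 (3)
N8 → [R8:8 / X5:22] → R8 (8)
R8 → [X5:30] → X5 (30)
Return X5→00: 35.
Total = 3 + 7 + 3 + 8 + 30 + 35 = 86.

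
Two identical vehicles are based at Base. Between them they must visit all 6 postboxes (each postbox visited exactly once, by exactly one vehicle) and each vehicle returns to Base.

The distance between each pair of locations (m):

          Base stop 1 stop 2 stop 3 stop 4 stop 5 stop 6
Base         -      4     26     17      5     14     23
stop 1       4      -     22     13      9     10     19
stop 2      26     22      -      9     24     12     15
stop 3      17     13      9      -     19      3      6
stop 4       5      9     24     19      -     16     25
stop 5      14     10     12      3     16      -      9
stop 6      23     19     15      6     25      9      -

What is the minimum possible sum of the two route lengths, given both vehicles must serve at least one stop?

Try each way of splitting the stops between the two vehicles (each non-empty) and, for each split, find the best tour for each vehicle:
  {stop 1} + {stop 2, stop 3, stop 4, stop 5, stop 6}: 8 + 67 = 75
  {stop 2} + {stop 1, stop 3, stop 4, stop 5, stop 6}: 52 + 53 = 105
  {stop 1, stop 2} + {stop 3, stop 4, stop 5, stop 6}: 52 + 53 = 105
  {stop 3} + {stop 1, stop 2, stop 4, stop 5, stop 6}: 34 + 67 = 101
  {stop 1, stop 3} + {stop 2, stop 4, stop 5, stop 6}: 34 + 67 = 101
  {stop 2, stop 3} + {stop 1, stop 4, stop 5, stop 6}: 52 + 53 = 105
  … (31 splits in total)
  {stop 4} + {stop 1, stop 2, stop 3, stop 5, stop 6}: 10 + 64 = 74  ← best
Best: vehicle 1 Base → stop 4 → Base = 10; vehicle 2 Base → stop 1 → stop 2 → stop 3 → stop 6 → stop 5 → Base = 64; combined 74.

Minimum combined distance: 74 m.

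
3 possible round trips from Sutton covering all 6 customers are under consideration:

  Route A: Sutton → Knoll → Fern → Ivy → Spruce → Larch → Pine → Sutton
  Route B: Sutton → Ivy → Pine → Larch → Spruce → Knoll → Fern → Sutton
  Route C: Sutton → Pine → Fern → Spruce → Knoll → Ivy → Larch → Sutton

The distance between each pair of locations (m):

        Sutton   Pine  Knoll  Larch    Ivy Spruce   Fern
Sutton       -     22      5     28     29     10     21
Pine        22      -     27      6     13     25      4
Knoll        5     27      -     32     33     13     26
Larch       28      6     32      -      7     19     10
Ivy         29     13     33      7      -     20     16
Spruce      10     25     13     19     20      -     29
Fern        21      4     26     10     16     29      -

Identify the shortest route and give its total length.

114 m — Route A is the shortest.

Route A: 5 + 26 + 16 + 20 + 19 + 6 + 22 = 114
Route B: 29 + 13 + 6 + 19 + 13 + 26 + 21 = 127
Route C: 22 + 4 + 29 + 13 + 33 + 7 + 28 = 136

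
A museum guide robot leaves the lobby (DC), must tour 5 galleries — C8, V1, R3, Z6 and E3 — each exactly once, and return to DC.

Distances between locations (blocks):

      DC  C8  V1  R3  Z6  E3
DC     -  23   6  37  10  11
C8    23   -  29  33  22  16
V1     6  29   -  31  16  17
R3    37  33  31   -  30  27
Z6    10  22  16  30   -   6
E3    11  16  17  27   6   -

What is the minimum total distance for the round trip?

102 blocks — the shortest possible round trip.

DC → C8 → V1 → R3 → Z6 → E3 → DC: 23+29+31+30+6+11 = 130
DC → C8 → V1 → R3 → E3 → Z6 → DC: 23+29+31+27+6+10 = 126
DC → C8 → V1 → Z6 → R3 → E3 → DC: 23+29+16+30+27+11 = 136
DC → C8 → V1 → Z6 → E3 → R3 → DC: 23+29+16+6+27+37 = 138
DC → C8 → V1 → E3 → R3 → Z6 → DC: 23+29+17+27+30+10 = 136
DC → C8 → V1 → E3 → Z6 → R3 → DC: 23+29+17+6+30+37 = 142
DC → C8 → R3 → V1 → Z6 → E3 → DC: 23+33+31+16+6+11 = 120
DC → C8 → R3 → V1 → E3 → Z6 → DC: 23+33+31+17+6+10 = 120
DC → C8 → R3 → Z6 → V1 → E3 → DC: 23+33+30+16+17+11 = 130
DC → C8 → R3 → Z6 → E3 → V1 → DC: 23+33+30+6+17+6 = 115
DC → C8 → R3 → E3 → V1 → Z6 → DC: 23+33+27+17+16+10 = 126
DC → C8 → R3 → E3 → Z6 → V1 → DC: 23+33+27+6+16+6 = 111
DC → C8 → Z6 → V1 → R3 → E3 → DC: 23+22+16+31+27+11 = 130
DC → C8 → Z6 → V1 → E3 → R3 → DC: 23+22+16+17+27+37 = 142
… (46 more)
DC → V1 → R3 → C8 → E3 → Z6 → DC: 6+31+33+16+6+10 = 102  ← best
The minimum is 102.
One optimal route: DC → V1 → R3 → C8 → E3 → Z6 → DC (or its reverse).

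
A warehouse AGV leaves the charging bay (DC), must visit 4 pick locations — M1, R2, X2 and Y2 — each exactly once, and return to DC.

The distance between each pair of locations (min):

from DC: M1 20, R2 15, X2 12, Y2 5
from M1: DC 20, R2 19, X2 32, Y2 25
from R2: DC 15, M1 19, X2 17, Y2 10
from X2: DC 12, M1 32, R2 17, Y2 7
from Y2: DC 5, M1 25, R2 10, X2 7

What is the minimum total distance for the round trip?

There are 12 distinct closed tours to check (reversals are equivalent).
DC - M1 - R2 - X2 - Y2 - DC: 20+19+17+7+5 = 68
DC - M1 - R2 - Y2 - X2 - DC: 20+19+10+7+12 = 68
DC - M1 - X2 - R2 - Y2 - DC: 20+32+17+10+5 = 84
DC - M1 - X2 - Y2 - R2 - DC: 20+32+7+10+15 = 84
DC - M1 - Y2 - R2 - X2 - DC: 20+25+10+17+12 = 84
DC - M1 - Y2 - X2 - R2 - DC: 20+25+7+17+15 = 84
DC - R2 - M1 - X2 - Y2 - DC: 15+19+32+7+5 = 78
DC - R2 - M1 - Y2 - X2 - DC: 15+19+25+7+12 = 78
DC - R2 - X2 - M1 - Y2 - DC: 15+17+32+25+5 = 94
DC - R2 - Y2 - M1 - X2 - DC: 15+10+25+32+12 = 94
DC - X2 - M1 - R2 - Y2 - DC: 12+32+19+10+5 = 78
DC - X2 - R2 - M1 - Y2 - DC: 12+17+19+25+5 = 78
The minimum is 68.
One optimal route: DC → M1 → R2 → X2 → Y2 → DC (or its reverse).

Shortest round trip = 68 min.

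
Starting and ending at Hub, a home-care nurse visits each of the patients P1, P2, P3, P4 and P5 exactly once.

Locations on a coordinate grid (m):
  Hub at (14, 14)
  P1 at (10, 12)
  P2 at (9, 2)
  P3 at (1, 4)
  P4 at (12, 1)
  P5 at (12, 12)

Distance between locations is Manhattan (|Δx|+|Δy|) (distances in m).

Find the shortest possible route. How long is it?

52 m — the shortest possible round trip.

Hub - P1 - P2 - P3 - P4 - P5 - Hub: 6+11+10+14+11+4 = 56
Hub - P1 - P2 - P3 - P5 - P4 - Hub: 6+11+10+19+11+15 = 72
Hub - P1 - P2 - P4 - P3 - P5 - Hub: 6+11+4+14+19+4 = 58
Hub - P1 - P2 - P4 - P5 - P3 - Hub: 6+11+4+11+19+23 = 74
Hub - P1 - P2 - P5 - P3 - P4 - Hub: 6+11+13+19+14+15 = 78
Hub - P1 - P2 - P5 - P4 - P3 - Hub: 6+11+13+11+14+23 = 78
Hub - P1 - P3 - P2 - P4 - P5 - Hub: 6+17+10+4+11+4 = 52
Hub - P1 - P3 - P2 - P5 - P4 - Hub: 6+17+10+13+11+15 = 72
Hub - P1 - P3 - P4 - P2 - P5 - Hub: 6+17+14+4+13+4 = 58
Hub - P1 - P3 - P4 - P5 - P2 - Hub: 6+17+14+11+13+17 = 78
Hub - P1 - P3 - P5 - P2 - P4 - Hub: 6+17+19+13+4+15 = 74
Hub - P1 - P3 - P5 - P4 - P2 - Hub: 6+17+19+11+4+17 = 74
Hub - P1 - P4 - P2 - P3 - P5 - Hub: 6+13+4+10+19+4 = 56
Hub - P1 - P4 - P2 - P5 - P3 - Hub: 6+13+4+13+19+23 = 78
… (46 more)
The minimum is 52.
One optimal route: Hub → P1 → P3 → P2 → P4 → P5 → Hub (or its reverse).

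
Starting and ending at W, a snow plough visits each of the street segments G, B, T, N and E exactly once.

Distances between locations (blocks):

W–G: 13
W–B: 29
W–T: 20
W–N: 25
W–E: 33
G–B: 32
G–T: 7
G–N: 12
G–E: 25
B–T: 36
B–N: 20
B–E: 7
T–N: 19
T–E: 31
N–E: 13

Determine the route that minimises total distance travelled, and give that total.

With 5 stops there are 5!/2 = 60 distinct round trips (a route and its reverse cost the same).
W - G - B - T - N - E - W: 13+32+36+19+13+33 = 146
W - G - B - T - E - N - W: 13+32+36+31+13+25 = 150
W - G - B - N - T - E - W: 13+32+20+19+31+33 = 148
W - G - B - N - E - T - W: 13+32+20+13+31+20 = 129
W - G - B - E - T - N - W: 13+32+7+31+19+25 = 127
W - G - B - E - N - T - W: 13+32+7+13+19+20 = 104
W - G - T - B - N - E - W: 13+7+36+20+13+33 = 122
W - G - T - B - E - N - W: 13+7+36+7+13+25 = 101
W - G - T - N - B - E - W: 13+7+19+20+7+33 = 99
W - G - T - N - E - B - W: 13+7+19+13+7+29 = 88
W - G - T - E - B - N - W: 13+7+31+7+20+25 = 103
W - G - T - E - N - B - W: 13+7+31+13+20+29 = 113
W - G - N - B - T - E - W: 13+12+20+36+31+33 = 145
W - G - N - B - E - T - W: 13+12+20+7+31+20 = 103
… (46 more)
The minimum is 88.
One optimal route: W → G → T → N → E → B → W (or its reverse).

Minimum total distance: 88 blocks.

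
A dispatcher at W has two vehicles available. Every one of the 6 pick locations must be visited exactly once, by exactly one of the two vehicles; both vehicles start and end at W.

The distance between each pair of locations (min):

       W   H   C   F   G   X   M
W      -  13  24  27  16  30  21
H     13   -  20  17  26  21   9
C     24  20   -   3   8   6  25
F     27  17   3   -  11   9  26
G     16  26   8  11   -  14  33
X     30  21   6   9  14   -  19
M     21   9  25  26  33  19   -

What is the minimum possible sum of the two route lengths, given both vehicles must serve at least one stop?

There are 2^5 − 1 = 31 ways to divide the 6 stops into two non-empty groups. For each, the best each vehicle can do is its own shortest tour through its group:
  {H} + {C, F, G, X, M}: 26 + 76 = 102
  {C} + {H, F, G, X, M}: 48 + 77 = 125
  {H, C} + {F, G, X, M}: 57 + 76 = 133
  {F} + {H, C, G, X, M}: 54 + 71 = 125
  {H, F} + {C, G, X, M}: 57 + 70 = 127
  {C, F} + {H, G, X, M}: 54 + 71 = 125
  … (31 splits in total)
Best: vehicle 1 W → H → W = 26; vehicle 2 W → G → C → F → X → M → W = 76; combined 102.

Minimum combined distance: 102 min.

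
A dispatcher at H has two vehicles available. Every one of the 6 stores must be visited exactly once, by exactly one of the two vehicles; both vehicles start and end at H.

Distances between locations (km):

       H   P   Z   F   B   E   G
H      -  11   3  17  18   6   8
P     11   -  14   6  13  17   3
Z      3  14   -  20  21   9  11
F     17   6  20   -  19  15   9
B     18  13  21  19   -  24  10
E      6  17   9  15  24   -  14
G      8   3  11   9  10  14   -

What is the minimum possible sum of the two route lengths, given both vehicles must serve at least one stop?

Try each way of splitting the stops between the two vehicles (each non-empty) and, for each split, find the best tour for each vehicle:
  {P} + {Z, F, B, E, G}: 22 + 64 = 86
  {Z} + {P, F, B, E, G}: 6 + 58 = 64
  {P, Z} + {F, B, E, G}: 28 + 58 = 86
  {F} + {P, Z, B, E, G}: 34 + 60 = 94
  {P, F} + {Z, B, E, G}: 34 + 54 = 88
  {Z, F} + {P, B, E, G}: 40 + 54 = 94
  … (31 splits in total)
Best: vehicle 1 H → Z → H = 6; vehicle 2 H → B → G → P → F → E → H = 58; combined 64.

64 km — the smallest possible combined total.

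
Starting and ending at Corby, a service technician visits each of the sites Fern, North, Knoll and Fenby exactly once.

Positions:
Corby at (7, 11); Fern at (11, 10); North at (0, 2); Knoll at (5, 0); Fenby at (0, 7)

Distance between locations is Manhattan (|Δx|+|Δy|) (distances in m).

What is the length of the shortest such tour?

44 m — the shortest possible round trip.

Corby → Fern → North → Knoll → Fenby → Corby: 5+19+7+12+11 = 54
Corby → Fern → North → Fenby → Knoll → Corby: 5+19+5+12+13 = 54
Corby → Fern → Knoll → North → Fenby → Corby: 5+16+7+5+11 = 44
Corby → Fern → Knoll → Fenby → North → Corby: 5+16+12+5+16 = 54
Corby → Fern → Fenby → North → Knoll → Corby: 5+14+5+7+13 = 44
Corby → Fern → Fenby → Knoll → North → Corby: 5+14+12+7+16 = 54
Corby → North → Fern → Knoll → Fenby → Corby: 16+19+16+12+11 = 74
Corby → North → Fern → Fenby → Knoll → Corby: 16+19+14+12+13 = 74
Corby → North → Knoll → Fern → Fenby → Corby: 16+7+16+14+11 = 64
Corby → North → Fenby → Fern → Knoll → Corby: 16+5+14+16+13 = 64
Corby → Knoll → Fern → North → Fenby → Corby: 13+16+19+5+11 = 64
Corby → Knoll → North → Fern → Fenby → Corby: 13+7+19+14+11 = 64
The minimum is 44.
One optimal route: Corby → Fern → Knoll → North → Fenby → Corby (or its reverse).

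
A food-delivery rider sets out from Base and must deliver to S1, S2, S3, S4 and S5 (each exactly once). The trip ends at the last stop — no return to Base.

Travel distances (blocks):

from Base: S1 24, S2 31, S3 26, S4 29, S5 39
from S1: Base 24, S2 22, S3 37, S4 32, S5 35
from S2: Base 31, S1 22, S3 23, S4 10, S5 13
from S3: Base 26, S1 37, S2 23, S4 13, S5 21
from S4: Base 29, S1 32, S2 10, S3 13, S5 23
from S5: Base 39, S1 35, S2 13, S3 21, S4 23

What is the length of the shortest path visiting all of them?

Shortest open route: 90 blocks.

There are 5! = 120 possible orderings.
Base - S1 - S2 - S3 - S4 - S5: 24+22+23+13+23 = 105
Base - S1 - S2 - S3 - S5 - S4: 24+22+23+21+23 = 113
Base - S1 - S2 - S4 - S3 - S5: 24+22+10+13+21 = 90
Base - S1 - S2 - S4 - S5 - S3: 24+22+10+23+21 = 100
Base - S1 - S2 - S5 - S3 - S4: 24+22+13+21+13 = 93
Base - S1 - S2 - S5 - S4 - S3: 24+22+13+23+13 = 95
Base - S1 - S3 - S2 - S4 - S5: 24+37+23+10+23 = 117
Base - S1 - S3 - S2 - S5 - S4: 24+37+23+13+23 = 120
Base - S1 - S3 - S4 - S2 - S5: 24+37+13+10+13 = 97
Base - S1 - S3 - S4 - S5 - S2: 24+37+13+23+13 = 110
Base - S1 - S3 - S5 - S2 - S4: 24+37+21+13+10 = 105
Base - S1 - S3 - S5 - S4 - S2: 24+37+21+23+10 = 115
Base - S1 - S4 - S2 - S3 - S5: 24+32+10+23+21 = 110
Base - S1 - S4 - S2 - S5 - S3: 24+32+10+13+21 = 100
… (106 more)
The minimum is 90.
One shortest path: Base → S1 → S2 → S4 → S3 → S5.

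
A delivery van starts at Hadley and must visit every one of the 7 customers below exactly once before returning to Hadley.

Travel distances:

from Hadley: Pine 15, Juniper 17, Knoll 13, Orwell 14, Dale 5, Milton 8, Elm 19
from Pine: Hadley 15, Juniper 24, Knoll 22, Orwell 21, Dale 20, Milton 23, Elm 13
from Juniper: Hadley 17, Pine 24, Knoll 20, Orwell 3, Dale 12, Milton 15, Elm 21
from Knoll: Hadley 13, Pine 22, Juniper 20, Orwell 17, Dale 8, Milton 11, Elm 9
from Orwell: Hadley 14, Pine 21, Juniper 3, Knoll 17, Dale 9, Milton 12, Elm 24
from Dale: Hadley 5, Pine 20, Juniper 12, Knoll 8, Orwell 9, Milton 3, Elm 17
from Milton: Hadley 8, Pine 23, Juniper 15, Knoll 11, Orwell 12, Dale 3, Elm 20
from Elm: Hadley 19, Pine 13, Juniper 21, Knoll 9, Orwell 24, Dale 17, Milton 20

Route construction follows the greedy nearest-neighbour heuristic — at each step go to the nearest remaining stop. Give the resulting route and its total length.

From Hadley: distances to unvisited — Dale=5, Milton=8, Knoll=13, Orwell=14, Pine=15, Juniper=17, Elm=19. Nearest is Dale (5).
From Dale: distances to unvisited — Milton=3, Knoll=8, Orwell=9, Juniper=12, Elm=17, Pine=20. Nearest is Milton (3).
From Milton: distances to unvisited — Knoll=11, Orwell=12, Juniper=15, Elm=20, Pine=23. Nearest is Knoll (11).
From Knoll: distances to unvisited — Elm=9, Orwell=17, Juniper=20, Pine=22. Nearest is Elm (9).
From Elm: distances to unvisited — Pine=13, Juniper=21, Orwell=24. Nearest is Pine (13).
From Pine: distances to unvisited — Orwell=21, Juniper=24. Nearest is Orwell (21).
From Orwell: distances to unvisited — Juniper=3. Nearest is Juniper (3).
Return Juniper→Hadley: 17.
Total = 5 + 3 + 11 + 9 + 13 + 21 + 3 + 17 = 82.

82 along Hadley → Dale → Milton → Knoll → Elm → Pine → Orwell → Juniper → Hadley.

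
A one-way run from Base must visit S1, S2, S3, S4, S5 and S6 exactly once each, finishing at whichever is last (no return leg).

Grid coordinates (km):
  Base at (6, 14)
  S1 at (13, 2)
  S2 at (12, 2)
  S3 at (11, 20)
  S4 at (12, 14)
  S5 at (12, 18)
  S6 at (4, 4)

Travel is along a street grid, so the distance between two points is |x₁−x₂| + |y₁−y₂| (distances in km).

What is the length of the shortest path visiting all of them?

Shortest open route: 42 km.

There are 6! = 720 possible orderings.
Base - S1 - S2 - S3 - S4 - S5 - S6: 19+1+19+7+4+22 = 72
Base - S1 - S2 - S3 - S4 - S6 - S5: 19+1+19+7+18+22 = 86
Base - S1 - S2 - S3 - S5 - S4 - S6: 19+1+19+3+4+18 = 64
Base - S1 - S2 - S3 - S5 - S6 - S4: 19+1+19+3+22+18 = 82
Base - S1 - S2 - S3 - S6 - S4 - S5: 19+1+19+23+18+4 = 84
Base - S1 - S2 - S3 - S6 - S5 - S4: 19+1+19+23+22+4 = 88
Base - S1 - S2 - S4 - S3 - S5 - S6: 19+1+12+7+3+22 = 64
Base - S1 - S2 - S4 - S3 - S6 - S5: 19+1+12+7+23+22 = 84
… (712 more)
Base - S3 - S5 - S4 - S1 - S2 - S6: 11+3+4+13+1+10 = 42  ← best
The minimum is 42.
One shortest path: Base → S3 → S5 → S4 → S1 → S2 → S6.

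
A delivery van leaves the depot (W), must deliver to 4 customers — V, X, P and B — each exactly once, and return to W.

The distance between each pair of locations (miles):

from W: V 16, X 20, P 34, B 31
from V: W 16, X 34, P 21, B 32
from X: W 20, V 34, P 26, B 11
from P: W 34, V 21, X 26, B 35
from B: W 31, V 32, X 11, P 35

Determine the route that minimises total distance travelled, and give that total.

Shortest round trip = 103 miles.

There are 12 distinct closed tours to check (reversals are equivalent).
W→V→X→P→B→W: 16+34+26+35+31 = 142
W→V→X→B→P→W: 16+34+11+35+34 = 130
W→V→P→X→B→W: 16+21+26+11+31 = 105
W→V→P→B→X→W: 16+21+35+11+20 = 103
W→V→B→X→P→W: 16+32+11+26+34 = 119
W→V→B→P→X→W: 16+32+35+26+20 = 129
W→X→V→P→B→W: 20+34+21+35+31 = 141
W→X→V→B→P→W: 20+34+32+35+34 = 155
W→X→P→V→B→W: 20+26+21+32+31 = 130
W→X→B→V→P→W: 20+11+32+21+34 = 118
W→P→V→X→B→W: 34+21+34+11+31 = 131
W→P→X→V→B→W: 34+26+34+32+31 = 157
The minimum is 103.
One optimal route: W → V → P → B → X → W (or its reverse).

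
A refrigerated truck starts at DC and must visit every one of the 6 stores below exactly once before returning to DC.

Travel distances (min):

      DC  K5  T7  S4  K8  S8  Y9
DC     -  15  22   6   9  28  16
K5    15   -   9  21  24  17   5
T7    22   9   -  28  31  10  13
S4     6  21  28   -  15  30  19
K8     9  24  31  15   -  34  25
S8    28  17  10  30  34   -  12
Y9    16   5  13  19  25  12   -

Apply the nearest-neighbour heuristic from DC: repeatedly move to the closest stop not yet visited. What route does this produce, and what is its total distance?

Total distance 94 min via the nearest-neighbour route DC → S4 → K8 → K5 → Y9 → S8 → T7 → DC.

From DC: distances to unvisited — S4=6, K8=9, K5=15, Y9=16, T7=22, S8=28. Nearest is S4 (6).
From S4: distances to unvisited — K8=15, Y9=19, K5=21, T7=28, S8=30. Nearest is K8 (15).
From K8: distances to unvisited — K5=24, Y9=25, T7=31, S8=34. Nearest is K5 (24).
From K5: distances to unvisited — Y9=5, T7=9, S8=17. Nearest is Y9 (5).
From Y9: distances to unvisited — S8=12, T7=13. Nearest is S8 (12).
From S8: distances to unvisited — T7=10. Nearest is T7 (10).
Return T7→DC: 22.
Total = 6 + 15 + 24 + 5 + 12 + 10 + 22 = 94.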